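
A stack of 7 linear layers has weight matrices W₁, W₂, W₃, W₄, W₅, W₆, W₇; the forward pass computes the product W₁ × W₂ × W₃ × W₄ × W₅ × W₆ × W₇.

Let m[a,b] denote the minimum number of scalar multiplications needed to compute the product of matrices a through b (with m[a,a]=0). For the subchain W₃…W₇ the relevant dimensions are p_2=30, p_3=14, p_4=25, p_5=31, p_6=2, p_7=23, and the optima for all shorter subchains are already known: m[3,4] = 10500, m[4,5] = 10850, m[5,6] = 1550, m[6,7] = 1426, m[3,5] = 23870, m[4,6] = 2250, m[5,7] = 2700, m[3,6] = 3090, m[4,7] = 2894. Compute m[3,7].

m[3,7] = min over k∈[3,6] of m[3,k]+m[k+1,7]+p_{2}·p_k·p_{7}.
k=3: 0 + 2894 + 30·14·23 = 12554; k=4: 10500 + 2700 + 30·25·23 = 30450; k=5: 23870 + 1426 + 30·31·23 = 46686; k=6: 3090 + 0 + 30·2·23 = 4470.
Minimum: 4470 at k=6.

4470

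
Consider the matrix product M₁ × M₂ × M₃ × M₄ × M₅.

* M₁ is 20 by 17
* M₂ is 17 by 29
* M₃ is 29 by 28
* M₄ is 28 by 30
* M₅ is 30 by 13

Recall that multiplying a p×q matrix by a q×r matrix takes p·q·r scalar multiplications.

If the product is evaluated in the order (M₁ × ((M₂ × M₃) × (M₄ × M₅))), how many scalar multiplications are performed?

(M₂ × M₃): 17×29 by 29×28 → 17×28, cost 17·29·28 = 13804
(M₄ × M₅): 28×30 by 30×13 → 28×13, cost 28·30·13 = 10920
((M₂ × M₃) × (M₄ × M₅)): 17×28 by 28×13 → 17×13, cost 17·28·13 = 6188; cumulative 30912
(M₁ × ((M₂ × M₃) × (M₄ × M₅))): 20×17 by 17×13 → 20×13, cost 20·17·13 = 4420; cumulative 35332
Total: 35332 scalar multiplications.

35332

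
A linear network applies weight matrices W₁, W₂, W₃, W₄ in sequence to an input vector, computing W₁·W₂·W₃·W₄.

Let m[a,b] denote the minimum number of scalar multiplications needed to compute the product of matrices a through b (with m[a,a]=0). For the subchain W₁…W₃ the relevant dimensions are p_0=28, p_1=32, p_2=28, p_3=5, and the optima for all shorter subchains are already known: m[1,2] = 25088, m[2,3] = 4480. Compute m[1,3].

m[1,3] = min over k∈[1,2] of m[1,k]+m[k+1,3]+p_{0}·p_k·p_{3}.
k=1: 0 + 4480 + 28·32·5 = 8960; k=2: 25088 + 0 + 28·28·5 = 29008.
Minimum: 8960 at k=1.

8960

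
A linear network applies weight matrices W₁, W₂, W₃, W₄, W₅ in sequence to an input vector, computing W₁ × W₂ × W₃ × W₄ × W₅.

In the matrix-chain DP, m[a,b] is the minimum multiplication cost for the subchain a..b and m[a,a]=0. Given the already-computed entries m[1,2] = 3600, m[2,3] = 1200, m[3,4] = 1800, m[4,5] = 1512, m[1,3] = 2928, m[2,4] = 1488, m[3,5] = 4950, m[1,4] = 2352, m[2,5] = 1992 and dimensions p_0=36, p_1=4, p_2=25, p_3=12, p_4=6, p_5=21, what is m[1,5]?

5016

m[1,5] = min over k∈[1,4] of m[1,k]+m[k+1,5]+p_{0}·p_k·p_{5}.
k=1: 0 + 1992 + 36·4·21 = 5016; k=2: 3600 + 4950 + 36·25·21 = 27450; k=3: 2928 + 1512 + 36·12·21 = 13512; k=4: 2352 + 0 + 36·6·21 = 6888.
Minimum: 5016 at k=1.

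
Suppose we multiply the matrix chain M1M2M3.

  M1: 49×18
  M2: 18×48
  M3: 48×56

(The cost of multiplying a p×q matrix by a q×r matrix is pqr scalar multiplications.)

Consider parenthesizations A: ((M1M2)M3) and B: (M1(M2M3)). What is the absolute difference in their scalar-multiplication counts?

Order A = ((M1M2)M3): (M1M2): 49×18 by 18×48 → 49×48, cost 49·18·48 = 42336; ((M1M2)M3): 49×48 by 48×56 → 49×56, cost 49·48·56 = 131712; cumulative 174048. Total 174048.
Order B = (M1(M2M3)): (M2M3): 18×48 by 48×56 → 18×56, cost 18·48·56 = 48384; (M1(M2M3)): 49×18 by 18×56 → 49×56, cost 49·18·56 = 49392; cumulative 97776. Total 97776.
Difference: |174048 − 97776| = 76272.

76272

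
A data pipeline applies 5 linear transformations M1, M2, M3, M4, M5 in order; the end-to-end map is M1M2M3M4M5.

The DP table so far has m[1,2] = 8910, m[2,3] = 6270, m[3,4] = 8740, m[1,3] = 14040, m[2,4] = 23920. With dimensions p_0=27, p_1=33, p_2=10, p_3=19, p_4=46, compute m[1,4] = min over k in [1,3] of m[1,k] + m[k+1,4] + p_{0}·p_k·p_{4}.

30070

m[1,4] = min over k∈[1,3] of m[1,k]+m[k+1,4]+p_{0}·p_k·p_{4}.
k=1: 0 + 23920 + 27·33·46 = 64906; k=2: 8910 + 8740 + 27·10·46 = 30070; k=3: 14040 + 0 + 27·19·46 = 37638.
Minimum: 30070 at k=2.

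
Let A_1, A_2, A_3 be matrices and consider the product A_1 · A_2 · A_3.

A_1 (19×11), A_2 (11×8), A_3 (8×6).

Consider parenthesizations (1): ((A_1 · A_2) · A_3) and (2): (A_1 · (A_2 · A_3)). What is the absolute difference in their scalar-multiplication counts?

Order (1) = ((A_1 · A_2) · A_3): (A_1 · A_2): 19×11 by 11×8 → 19×8, cost 19·11·8 = 1672; ((A_1 · A_2) · A_3): 19×8 by 8×6 → 19×6, cost 19·8·6 = 912; cumulative 2584. Total 2584.
Order (2) = (A_1 · (A_2 · A_3)): (A_2 · A_3): 11×8 by 8×6 → 11×6, cost 11·8·6 = 528; (A_1 · (A_2 · A_3)): 19×11 by 11×6 → 19×6, cost 19·11·6 = 1254; cumulative 1782. Total 1782.
Difference: |2584 − 1782| = 802.

802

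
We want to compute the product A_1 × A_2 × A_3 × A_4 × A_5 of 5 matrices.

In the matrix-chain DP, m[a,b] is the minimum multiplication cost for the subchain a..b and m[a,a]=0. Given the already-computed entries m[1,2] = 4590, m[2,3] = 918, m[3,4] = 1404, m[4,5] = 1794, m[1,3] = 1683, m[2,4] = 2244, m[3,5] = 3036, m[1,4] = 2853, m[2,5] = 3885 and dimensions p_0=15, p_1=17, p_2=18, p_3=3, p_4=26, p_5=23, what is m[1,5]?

m[1,5] = min over k∈[1,4] of m[1,k]+m[k+1,5]+p_{0}·p_k·p_{5}.
k=1: 0 + 3885 + 15·17·23 = 9750; k=2: 4590 + 3036 + 15·18·23 = 13836; k=3: 1683 + 1794 + 15·3·23 = 4512; k=4: 2853 + 0 + 15·26·23 = 11823.
Minimum: 4512 at k=3.

4512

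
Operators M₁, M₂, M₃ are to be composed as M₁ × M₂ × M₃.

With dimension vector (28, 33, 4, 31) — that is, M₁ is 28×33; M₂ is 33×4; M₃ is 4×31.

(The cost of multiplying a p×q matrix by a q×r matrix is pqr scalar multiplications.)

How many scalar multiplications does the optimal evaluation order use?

Order (M₁ × (M₂ × M₃)): (M₂ × M₃): 33×4 by 4×31 → 33×31, cost 33·4·31 = 4092; (M₁ × (M₂ × M₃)): 28×33 by 33×31 → 28×31, cost 28·33·31 = 28644; cumulative 32736. Total 32736.
Order ((M₁ × M₂) × M₃): (M₁ × M₂): 28×33 by 33×4 → 28×4, cost 28·33·4 = 3696; ((M₁ × M₂) × M₃): 28×4 by 4×31 → 28×31, cost 28·4·31 = 3472; cumulative 7168. Total 7168.
Minimum: 7168.

7168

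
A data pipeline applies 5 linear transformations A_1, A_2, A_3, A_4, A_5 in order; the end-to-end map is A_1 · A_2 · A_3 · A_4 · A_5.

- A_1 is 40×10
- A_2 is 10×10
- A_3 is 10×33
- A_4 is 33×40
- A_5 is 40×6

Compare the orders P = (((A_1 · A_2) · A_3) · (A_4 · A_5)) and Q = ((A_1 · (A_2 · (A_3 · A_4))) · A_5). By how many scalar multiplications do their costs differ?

9760

Order P = (((A_1 · A_2) · A_3) · (A_4 · A_5)): (A_1 · A_2): 40×10 by 10×10 → 40×10, cost 40·10·10 = 4000; ((A_1 · A_2) · A_3): 40×10 by 10×33 → 40×33, cost 40·10·33 = 13200; cumulative 17200; (A_4 · A_5): 33×40 by 40×6 → 33×6, cost 33·40·6 = 7920; (((A_1 · A_2) · A_3) · (A_4 · A_5)): 40×33 by 33×6 → 40×6, cost 40·33·6 = 7920; cumulative 33040. Total 33040.
Order Q = ((A_1 · (A_2 · (A_3 · A_4))) · A_5): (A_3 · A_4): 10×33 by 33×40 → 10×40, cost 10·33·40 = 13200; (A_2 · (A_3 · A_4)): 10×10 by 10×40 → 10×40, cost 10·10·40 = 4000; cumulative 17200; (A_1 · (A_2 · (A_3 · A_4))): 40×10 by 10×40 → 40×40, cost 40·10·40 = 16000; cumulative 33200; ((A_1 · (A_2 · (A_3 · A_4))) · A_5): 40×40 by 40×6 → 40×6, cost 40·40·6 = 9600; cumulative 42800. Total 42800.
Difference: |33040 − 42800| = 9760.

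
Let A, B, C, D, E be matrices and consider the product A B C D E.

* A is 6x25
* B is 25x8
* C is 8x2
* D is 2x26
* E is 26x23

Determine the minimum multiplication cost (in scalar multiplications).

Adjacent pairs: AB = 6·25·8 = 1200; BC = 25·8·2 = 400; CD = 8·2·26 = 416; DE = 2·26·23 = 1196.
Length 3: A..C: k=1: 0+400+6·25·2=700; k=2: 1200+0+6·8·2=1296 → min 700 | B..D: k=2: 0+416+25·8·26=5616; k=3: 400+0+25·2·26=1700 → min 1700 | C..E: k=3: 0+1196+8·2·23=1564; k=4: 416+0+8·26·23=5200 → min 1564.
Length 4: A..D: k=1: 0+1700+6·25·26=5600; k=2: 1200+416+6·8·26=2864; k=3: 700+0+6·2·26=1012 → min 1012 | B..E: k=2: 0+1564+25·8·23=6164; k=3: 400+1196+25·2·23=2746; k=4: 1700+0+25·26·23=16650 → min 2746.
Length 5: A..E: k=1: 0+2746+6·25·23=6196; k=2: 1200+1564+6·8·23=3868; k=3: 700+1196+6·2·23=2172; k=4: 1012+0+6·26·23=4600 → min 2172.
Optimal order: ((A (B C)) (D E)) with cost 2172.

2172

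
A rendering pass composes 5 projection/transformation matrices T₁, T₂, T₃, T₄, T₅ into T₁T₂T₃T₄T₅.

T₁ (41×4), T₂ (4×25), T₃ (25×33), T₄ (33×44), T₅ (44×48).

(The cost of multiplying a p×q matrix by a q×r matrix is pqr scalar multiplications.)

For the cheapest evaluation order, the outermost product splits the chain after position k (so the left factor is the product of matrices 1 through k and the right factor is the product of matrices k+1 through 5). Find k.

1

Adjacent pairs: T₁T₂ = 41·4·25 = 4100; T₂T₃ = 4·25·33 = 3300; T₃T₄ = 25·33·44 = 36300; T₄T₅ = 33·44·48 = 69696.
Length 3: T₁..T₃: k=1: 0+3300+41·4·33=8712; k=2: 4100+0+41·25·33=37925 → min 8712 | T₂..T₄: k=2: 0+36300+4·25·44=40700; k=3: 3300+0+4·33·44=9108 → min 9108 | T₃..T₅: k=3: 0+69696+25·33·48=109296; k=4: 36300+0+25·44·48=89100 → min 89100.
Length 4: T₁..T₄: k=1: 0+9108+41·4·44=16324; k=2: 4100+36300+41·25·44=85500; k=3: 8712+0+41·33·44=68244 → min 16324 | T₂..T₅: k=2: 0+89100+4·25·48=93900; k=3: 3300+69696+4·33·48=79332; k=4: 9108+0+4·44·48=17556 → min 17556.
Top-level splits: k=1: (T₁..T₁)·(T₂..T₅) → 0+17556+41·4·48 = 25428; k=2: (T₁..T₂)·(T₃..T₅) → 4100+89100+41·25·48 = 142400; k=3: (T₁..T₃)·(T₄..T₅) → 8712+69696+41·33·48 = 143352; k=4: (T₁..T₄)·(T₅..T₅) → 16324+0+41·44·48 = 102916.
Best split is after T₁, i.e. k = 1.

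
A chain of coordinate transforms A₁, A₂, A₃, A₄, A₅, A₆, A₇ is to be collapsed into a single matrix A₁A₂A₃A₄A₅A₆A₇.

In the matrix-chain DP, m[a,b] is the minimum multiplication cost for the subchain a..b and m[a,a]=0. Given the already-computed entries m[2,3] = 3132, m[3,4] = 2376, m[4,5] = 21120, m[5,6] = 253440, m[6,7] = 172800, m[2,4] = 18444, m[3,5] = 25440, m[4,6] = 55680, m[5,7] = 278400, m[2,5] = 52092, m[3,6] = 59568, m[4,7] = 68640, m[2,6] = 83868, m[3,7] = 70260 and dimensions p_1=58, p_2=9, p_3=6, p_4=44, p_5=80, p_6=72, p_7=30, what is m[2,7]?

m[2,7] = min over k∈[2,6] of m[2,k]+m[k+1,7]+p_{1}·p_k·p_{7}.
k=2: 0 + 70260 + 58·9·30 = 85920; k=3: 3132 + 68640 + 58·6·30 = 82212; k=4: 18444 + 278400 + 58·44·30 = 373404; k=5: 52092 + 172800 + 58·80·30 = 364092; k=6: 83868 + 0 + 58·72·30 = 209148.
Minimum: 82212 at k=3.

82212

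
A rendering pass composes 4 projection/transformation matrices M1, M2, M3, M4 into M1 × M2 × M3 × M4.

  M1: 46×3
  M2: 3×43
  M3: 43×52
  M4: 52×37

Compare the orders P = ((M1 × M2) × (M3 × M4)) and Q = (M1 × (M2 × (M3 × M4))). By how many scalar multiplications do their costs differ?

Order P = ((M1 × M2) × (M3 × M4)): (M1 × M2): 46×3 by 3×43 → 46×43, cost 46·3·43 = 5934; (M3 × M4): 43×52 by 52×37 → 43×37, cost 43·52·37 = 82732; ((M1 × M2) × (M3 × M4)): 46×43 by 43×37 → 46×37, cost 46·43·37 = 73186; cumulative 161852. Total 161852.
Order Q = (M1 × (M2 × (M3 × M4))): (M3 × M4): 43×52 by 52×37 → 43×37, cost 43·52·37 = 82732; (M2 × (M3 × M4)): 3×43 by 43×37 → 3×37, cost 3·43·37 = 4773; cumulative 87505; (M1 × (M2 × (M3 × M4))): 46×3 by 3×37 → 46×37, cost 46·3·37 = 5106; cumulative 92611. Total 92611.
Difference: |161852 − 92611| = 69241.

69241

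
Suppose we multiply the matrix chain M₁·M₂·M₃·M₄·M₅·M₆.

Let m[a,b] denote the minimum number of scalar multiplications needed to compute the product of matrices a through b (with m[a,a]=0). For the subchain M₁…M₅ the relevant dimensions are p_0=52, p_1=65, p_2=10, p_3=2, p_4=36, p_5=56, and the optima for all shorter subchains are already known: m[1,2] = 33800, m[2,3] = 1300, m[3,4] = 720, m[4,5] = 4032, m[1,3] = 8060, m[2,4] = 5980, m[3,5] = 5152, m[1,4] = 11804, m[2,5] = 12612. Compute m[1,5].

m[1,5] = min over k∈[1,4] of m[1,k]+m[k+1,5]+p_{0}·p_k·p_{5}.
k=1: 0 + 12612 + 52·65·56 = 201892; k=2: 33800 + 5152 + 52·10·56 = 68072; k=3: 8060 + 4032 + 52·2·56 = 17916; k=4: 11804 + 0 + 52·36·56 = 116636.
Minimum: 17916 at k=3.

17916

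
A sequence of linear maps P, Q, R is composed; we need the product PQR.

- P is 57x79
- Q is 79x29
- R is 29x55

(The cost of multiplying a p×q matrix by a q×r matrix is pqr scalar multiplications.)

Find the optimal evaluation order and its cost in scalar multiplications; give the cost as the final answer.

221502

(P(QR)): cost 373670.
((PQ)R): cost 221502.
Optimal: ((PQ)R) with cost 221502.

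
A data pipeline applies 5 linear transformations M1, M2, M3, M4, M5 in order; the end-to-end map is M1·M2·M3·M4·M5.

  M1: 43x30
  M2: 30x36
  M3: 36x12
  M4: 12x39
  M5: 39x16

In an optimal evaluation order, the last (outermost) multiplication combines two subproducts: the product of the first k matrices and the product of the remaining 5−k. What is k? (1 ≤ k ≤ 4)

Adjacent pairs: M1M2 = 43·30·36 = 46440; M2M3 = 30·36·12 = 12960; M3M4 = 36·12·39 = 16848; M4M5 = 12·39·16 = 7488.
Length 3: M1..M3: k=1: 0+12960+43·30·12=28440; k=2: 46440+0+43·36·12=65016 → min 28440 | M2..M4: k=2: 0+16848+30·36·39=58968; k=3: 12960+0+30·12·39=27000 → min 27000 | M3..M5: k=3: 0+7488+36·12·16=14400; k=4: 16848+0+36·39·16=39312 → min 14400.
Length 4: M1..M4: k=1: 0+27000+43·30·39=77310; k=2: 46440+16848+43·36·39=123660; k=3: 28440+0+43·12·39=48564 → min 48564 | M2..M5: k=2: 0+14400+30·36·16=31680; k=3: 12960+7488+30·12·16=26208; k=4: 27000+0+30·39·16=45720 → min 26208.
Top-level splits: k=1: (M1..M1)·(M2..M5) → 0+26208+43·30·16 = 46848; k=2: (M1..M2)·(M3..M5) → 46440+14400+43·36·16 = 85608; k=3: (M1..M3)·(M4..M5) → 28440+7488+43·12·16 = 44184; k=4: (M1..M4)·(M5..M5) → 48564+0+43·39·16 = 75396.
Best split is after M3, i.e. k = 3.

3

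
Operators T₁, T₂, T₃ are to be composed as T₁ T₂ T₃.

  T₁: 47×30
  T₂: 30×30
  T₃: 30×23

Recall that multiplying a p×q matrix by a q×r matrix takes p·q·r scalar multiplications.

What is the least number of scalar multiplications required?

53130

Order (T₁ (T₂ T₃)): (T₂ T₃): 30×30 by 30×23 → 30×23, cost 30·30·23 = 20700; (T₁ (T₂ T₃)): 47×30 by 30×23 → 47×23, cost 47·30·23 = 32430; cumulative 53130. Total 53130.
Order ((T₁ T₂) T₃): (T₁ T₂): 47×30 by 30×30 → 47×30, cost 47·30·30 = 42300; ((T₁ T₂) T₃): 47×30 by 30×23 → 47×23, cost 47·30·23 = 32430; cumulative 74730. Total 74730.
Minimum: 53130.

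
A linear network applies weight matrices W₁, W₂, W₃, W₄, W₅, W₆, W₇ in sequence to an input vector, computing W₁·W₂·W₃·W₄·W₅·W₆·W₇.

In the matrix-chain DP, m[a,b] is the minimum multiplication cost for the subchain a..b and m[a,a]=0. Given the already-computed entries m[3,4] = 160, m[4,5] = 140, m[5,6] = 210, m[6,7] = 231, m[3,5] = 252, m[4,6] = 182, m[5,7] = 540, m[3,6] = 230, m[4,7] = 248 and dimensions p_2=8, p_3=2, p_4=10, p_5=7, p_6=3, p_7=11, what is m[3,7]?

424

m[3,7] = min over k∈[3,6] of m[3,k]+m[k+1,7]+p_{2}·p_k·p_{7}.
k=3: 0 + 248 + 8·2·11 = 424; k=4: 160 + 540 + 8·10·11 = 1580; k=5: 252 + 231 + 8·7·11 = 1099; k=6: 230 + 0 + 8·3·11 = 494.
Minimum: 424 at k=3.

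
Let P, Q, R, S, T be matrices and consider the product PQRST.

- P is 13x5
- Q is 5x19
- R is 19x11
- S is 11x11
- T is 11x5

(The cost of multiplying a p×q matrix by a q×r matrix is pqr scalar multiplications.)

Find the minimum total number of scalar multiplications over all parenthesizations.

Adjacent pairs: PQ = 13·5·19 = 1235; QR = 5·19·11 = 1045; RS = 19·11·11 = 2299; ST = 11·11·5 = 605.
Length 3: P..R: k=1: 0+1045+13·5·11=1760; k=2: 1235+0+13·19·11=3952 → min 1760 | Q..S: k=2: 0+2299+5·19·11=3344; k=3: 1045+0+5·11·11=1650 → min 1650 | R..T: k=3: 0+605+19·11·5=1650; k=4: 2299+0+19·11·5=3344 → min 1650.
Length 4: P..S: k=1: 0+1650+13·5·11=2365; k=2: 1235+2299+13·19·11=6251; k=3: 1760+0+13·11·11=3333 → min 2365 | Q..T: k=2: 0+1650+5·19·5=2125; k=3: 1045+605+5·11·5=1925; k=4: 1650+0+5·11·5=1925 → min 1925.
Length 5: P..T: k=1: 0+1925+13·5·5=2250; k=2: 1235+1650+13·19·5=4120; k=3: 1760+605+13·11·5=3080; k=4: 2365+0+13·11·5=3080 → min 2250.
Optimal order: (P((QR)(ST))) with cost 2250.

2250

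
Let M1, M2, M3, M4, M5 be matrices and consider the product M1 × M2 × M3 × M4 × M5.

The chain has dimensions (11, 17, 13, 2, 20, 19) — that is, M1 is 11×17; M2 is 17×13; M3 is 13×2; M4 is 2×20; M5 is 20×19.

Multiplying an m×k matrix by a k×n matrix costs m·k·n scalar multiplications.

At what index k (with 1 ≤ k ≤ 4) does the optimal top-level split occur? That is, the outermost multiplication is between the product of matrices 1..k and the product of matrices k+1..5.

3

Adjacent pairs: M1M2 = 11·17·13 = 2431; M2M3 = 17·13·2 = 442; M3M4 = 13·2·20 = 520; M4M5 = 2·20·19 = 760.
Length 3: M1..M3: k=1: 0+442+11·17·2=816; k=2: 2431+0+11·13·2=2717 → min 816 | M2..M4: k=2: 0+520+17·13·20=4940; k=3: 442+0+17·2·20=1122 → min 1122 | M3..M5: k=3: 0+760+13·2·19=1254; k=4: 520+0+13·20·19=5460 → min 1254.
Length 4: M1..M4: k=1: 0+1122+11·17·20=4862; k=2: 2431+520+11·13·20=5811; k=3: 816+0+11·2·20=1256 → min 1256 | M2..M5: k=2: 0+1254+17·13·19=5453; k=3: 442+760+17·2·19=1848; k=4: 1122+0+17·20·19=7582 → min 1848.
Top-level splits: k=1: (M1..M1)·(M2..M5) → 0+1848+11·17·19 = 5401; k=2: (M1..M2)·(M3..M5) → 2431+1254+11·13·19 = 6402; k=3: (M1..M3)·(M4..M5) → 816+760+11·2·19 = 1994; k=4: (M1..M4)·(M5..M5) → 1256+0+11·20·19 = 5436.
Best split is after M3, i.e. k = 3.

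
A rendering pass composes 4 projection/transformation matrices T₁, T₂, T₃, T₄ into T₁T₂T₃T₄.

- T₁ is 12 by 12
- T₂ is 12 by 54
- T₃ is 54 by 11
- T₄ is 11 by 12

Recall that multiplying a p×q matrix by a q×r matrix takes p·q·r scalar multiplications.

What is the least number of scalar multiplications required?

10296

Adjacent pairs: T₁T₂ = 12·12·54 = 7776; T₂T₃ = 12·54·11 = 7128; T₃T₄ = 54·11·12 = 7128.
Length 3: T₁..T₃: k=1: 0+7128+12·12·11=8712; k=2: 7776+0+12·54·11=14904 → min 8712 | T₂..T₄: k=2: 0+7128+12·54·12=14904; k=3: 7128+0+12·11·12=8712 → min 8712.
Length 4: T₁..T₄: k=1: 0+8712+12·12·12=10440; k=2: 7776+7128+12·54·12=22680; k=3: 8712+0+12·11·12=10296 → min 10296.
Optimal order: ((T₁(T₂T₃))T₄) with cost 10296.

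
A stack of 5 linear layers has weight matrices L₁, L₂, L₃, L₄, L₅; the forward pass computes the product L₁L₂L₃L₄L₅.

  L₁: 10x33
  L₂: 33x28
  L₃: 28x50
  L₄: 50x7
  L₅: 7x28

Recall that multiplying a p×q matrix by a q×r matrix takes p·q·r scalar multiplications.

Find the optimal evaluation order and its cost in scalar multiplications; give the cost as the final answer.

20538

Adjacent pairs: L₁L₂ = 10·33·28 = 9240; L₂L₃ = 33·28·50 = 46200; L₃L₄ = 28·50·7 = 9800; L₄L₅ = 50·7·28 = 9800.
Length 3: L₁..L₃: k=1: 0+46200+10·33·50=62700; k=2: 9240+0+10·28·50=23240 → min 23240 | L₂..L₄: k=2: 0+9800+33·28·7=16268; k=3: 46200+0+33·50·7=57750 → min 16268 | L₃..L₅: k=3: 0+9800+28·50·28=49000; k=4: 9800+0+28·7·28=15288 → min 15288.
Length 4: L₁..L₄: k=1: 0+16268+10·33·7=18578; k=2: 9240+9800+10·28·7=21000; k=3: 23240+0+10·50·7=26740 → min 18578 | L₂..L₅: k=2: 0+15288+33·28·28=41160; k=3: 46200+9800+33·50·28=102200; k=4: 16268+0+33·7·28=22736 → min 22736.
Length 5: L₁..L₅: k=1: 0+22736+10·33·28=31976; k=2: 9240+15288+10·28·28=32368; k=3: 23240+9800+10·50·28=47040; k=4: 18578+0+10·7·28=20538 → min 20538.
Optimal parenthesization: ((L₁(L₂(L₃L₄)))L₅) with cost 20538.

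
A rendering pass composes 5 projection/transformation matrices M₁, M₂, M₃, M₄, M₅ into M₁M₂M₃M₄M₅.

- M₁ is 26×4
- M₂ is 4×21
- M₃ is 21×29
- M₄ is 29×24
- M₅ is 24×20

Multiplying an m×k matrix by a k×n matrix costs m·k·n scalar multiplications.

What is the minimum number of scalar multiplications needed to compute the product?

9220

Adjacent pairs: M₁M₂ = 26·4·21 = 2184; M₂M₃ = 4·21·29 = 2436; M₃M₄ = 21·29·24 = 14616; M₄M₅ = 29·24·20 = 13920.
Length 3: M₁..M₃: k=1: 0+2436+26·4·29=5452; k=2: 2184+0+26·21·29=18018 → min 5452 | M₂..M₄: k=2: 0+14616+4·21·24=16632; k=3: 2436+0+4·29·24=5220 → min 5220 | M₃..M₅: k=3: 0+13920+21·29·20=26100; k=4: 14616+0+21·24·20=24696 → min 24696.
Length 4: M₁..M₄: k=1: 0+5220+26·4·24=7716; k=2: 2184+14616+26·21·24=29904; k=3: 5452+0+26·29·24=23548 → min 7716 | M₂..M₅: k=2: 0+24696+4·21·20=26376; k=3: 2436+13920+4·29·20=18676; k=4: 5220+0+4·24·20=7140 → min 7140.
Length 5: M₁..M₅: k=1: 0+7140+26·4·20=9220; k=2: 2184+24696+26·21·20=37800; k=3: 5452+13920+26·29·20=34452; k=4: 7716+0+26·24·20=20196 → min 9220.
Optimal order: (M₁(((M₂M₃)M₄)M₅)) with cost 9220.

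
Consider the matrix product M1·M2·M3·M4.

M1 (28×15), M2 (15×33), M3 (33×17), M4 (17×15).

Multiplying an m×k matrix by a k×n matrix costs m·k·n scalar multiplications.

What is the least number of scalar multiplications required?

18540

Adjacent pairs: M1M2 = 28·15·33 = 13860; M2M3 = 15·33·17 = 8415; M3M4 = 33·17·15 = 8415.
Length 3: M1..M3: k=1: 0+8415+28·15·17=15555; k=2: 13860+0+28·33·17=29568 → min 15555 | M2..M4: k=2: 0+8415+15·33·15=15840; k=3: 8415+0+15·17·15=12240 → min 12240.
Length 4: M1..M4: k=1: 0+12240+28·15·15=18540; k=2: 13860+8415+28·33·15=36135; k=3: 15555+0+28·17·15=22695 → min 18540.
Optimal order: (M1·((M2·M3)·M4)) with cost 18540.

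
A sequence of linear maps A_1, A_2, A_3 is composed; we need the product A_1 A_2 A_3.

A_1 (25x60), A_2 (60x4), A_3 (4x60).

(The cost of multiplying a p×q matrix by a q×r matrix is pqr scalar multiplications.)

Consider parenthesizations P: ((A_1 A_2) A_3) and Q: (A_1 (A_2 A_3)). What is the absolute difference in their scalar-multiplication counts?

Order P = ((A_1 A_2) A_3): (A_1 A_2): 25×60 by 60×4 → 25×4, cost 25·60·4 = 6000; ((A_1 A_2) A_3): 25×4 by 4×60 → 25×60, cost 25·4·60 = 6000; cumulative 12000. Total 12000.
Order Q = (A_1 (A_2 A_3)): (A_2 A_3): 60×4 by 4×60 → 60×60, cost 60·4·60 = 14400; (A_1 (A_2 A_3)): 25×60 by 60×60 → 25×60, cost 25·60·60 = 90000; cumulative 104400. Total 104400.
Difference: |12000 − 104400| = 92400.

92400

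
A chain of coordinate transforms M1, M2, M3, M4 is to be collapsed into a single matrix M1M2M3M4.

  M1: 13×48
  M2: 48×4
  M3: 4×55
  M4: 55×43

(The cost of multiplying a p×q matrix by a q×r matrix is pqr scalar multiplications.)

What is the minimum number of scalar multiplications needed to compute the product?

Adjacent pairs: M1M2 = 13·48·4 = 2496; M2M3 = 48·4·55 = 10560; M3M4 = 4·55·43 = 9460.
Length 3: M1..M3: k=1: 0+10560+13·48·55=44880; k=2: 2496+0+13·4·55=5356 → min 5356 | M2..M4: k=2: 0+9460+48·4·43=17716; k=3: 10560+0+48·55·43=124080 → min 17716.
Length 4: M1..M4: k=1: 0+17716+13·48·43=44548; k=2: 2496+9460+13·4·43=14192; k=3: 5356+0+13·55·43=36101 → min 14192.
Optimal order: ((M1M2)(M3M4)) with cost 14192.

14192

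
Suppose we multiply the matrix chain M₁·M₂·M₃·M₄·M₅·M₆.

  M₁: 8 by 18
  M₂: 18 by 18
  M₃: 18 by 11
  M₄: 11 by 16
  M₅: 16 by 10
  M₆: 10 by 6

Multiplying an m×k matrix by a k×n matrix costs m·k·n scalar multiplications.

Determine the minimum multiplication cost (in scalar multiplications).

Adjacent pairs: M₁M₂ = 8·18·18 = 2592; M₂M₃ = 18·18·11 = 3564; M₃M₄ = 18·11·16 = 3168; M₄M₅ = 11·16·10 = 1760; M₅M₆ = 16·10·6 = 960.
Length 3: M₁..M₃: k=1: 0+3564+8·18·11=5148; k=2: 2592+0+8·18·11=4176 → min 4176 | M₂..M₄: k=2: 0+3168+18·18·16=8352; k=3: 3564+0+18·11·16=6732 → min 6732 | M₃..M₅: k=3: 0+1760+18·11·10=3740; k=4: 3168+0+18·16·10=6048 → min 3740 | M₄..M₆: k=4: 0+960+11·16·6=2016; k=5: 1760+0+11·10·6=2420 → min 2016.
Length 4: M₁..M₄: k=1: 0+6732+8·18·16=9036; k=2: 2592+3168+8·18·16=8064; k=3: 4176+0+8·11·16=5584 → min 5584 | M₂..M₅: k=2: 0+3740+18·18·10=6980; k=3: 3564+1760+18·11·10=7304; k=4: 6732+0+18·16·10=9612 → min 6980 | M₃..M₆: k=3: 0+2016+18·11·6=3204; k=4: 3168+960+18·16·6=5856; k=5: 3740+0+18·10·6=4820 → min 3204.
Length 5: M₁..M₅: k=1: 0+6980+8·18·10=8420; k=2: 2592+3740+8·18·10=7772; k=3: 4176+1760+8·11·10=6816; k=4: 5584+0+8·16·10=6864 → min 6816 | M₂..M₆: k=2: 0+3204+18·18·6=5148; k=3: 3564+2016+18·11·6=6768; k=4: 6732+960+18·16·6=9420; k=5: 6980+0+18·10·6=8060 → min 5148.
Length 6: M₁..M₆: k=1: 0+5148+8·18·6=6012; k=2: 2592+3204+8·18·6=6660; k=3: 4176+2016+8·11·6=6720; k=4: 5584+960+8·16·6=7312; k=5: 6816+0+8·10·6=7296 → min 6012.
Optimal order: (M₁·(M₂·(M₃·(M₄·(M₅·M₆))))) with cost 6012.

6012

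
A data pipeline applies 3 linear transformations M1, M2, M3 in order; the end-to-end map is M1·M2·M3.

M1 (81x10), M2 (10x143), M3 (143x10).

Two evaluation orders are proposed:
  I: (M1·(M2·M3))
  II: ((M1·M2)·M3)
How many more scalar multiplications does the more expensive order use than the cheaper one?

209260

Order I = (M1·(M2·M3)): (M2·M3): 10×143 by 143×10 → 10×10, cost 10·143·10 = 14300; (M1·(M2·M3)): 81×10 by 10×10 → 81×10, cost 81·10·10 = 8100; cumulative 22400. Total 22400.
Order II = ((M1·M2)·M3): (M1·M2): 81×10 by 10×143 → 81×143, cost 81·10·143 = 115830; ((M1·M2)·M3): 81×143 by 143×10 → 81×10, cost 81·143·10 = 115830; cumulative 231660. Total 231660.
Difference: |22400 − 231660| = 209260.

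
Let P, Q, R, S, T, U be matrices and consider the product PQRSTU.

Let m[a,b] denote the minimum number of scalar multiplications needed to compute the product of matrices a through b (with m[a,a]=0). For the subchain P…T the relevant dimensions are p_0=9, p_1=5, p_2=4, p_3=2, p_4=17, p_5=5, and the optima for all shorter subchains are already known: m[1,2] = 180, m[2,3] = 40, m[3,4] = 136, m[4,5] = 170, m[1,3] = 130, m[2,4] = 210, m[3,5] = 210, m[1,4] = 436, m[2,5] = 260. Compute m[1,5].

390

m[1,5] = min over k∈[1,4] of m[1,k]+m[k+1,5]+p_{0}·p_k·p_{5}.
k=1: 0 + 260 + 9·5·5 = 485; k=2: 180 + 210 + 9·4·5 = 570; k=3: 130 + 170 + 9·2·5 = 390; k=4: 436 + 0 + 9·17·5 = 1201.
Minimum: 390 at k=3.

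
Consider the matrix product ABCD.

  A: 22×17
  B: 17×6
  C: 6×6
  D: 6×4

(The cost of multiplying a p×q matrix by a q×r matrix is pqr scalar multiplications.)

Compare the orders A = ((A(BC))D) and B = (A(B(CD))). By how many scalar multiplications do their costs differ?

Order A = ((A(BC))D): (BC): 17×6 by 6×6 → 17×6, cost 17·6·6 = 612; (A(BC)): 22×17 by 17×6 → 22×6, cost 22·17·6 = 2244; cumulative 2856; ((A(BC))D): 22×6 by 6×4 → 22×4, cost 22·6·4 = 528; cumulative 3384. Total 3384.
Order B = (A(B(CD))): (CD): 6×6 by 6×4 → 6×4, cost 6·6·4 = 144; (B(CD)): 17×6 by 6×4 → 17×4, cost 17·6·4 = 408; cumulative 552; (A(B(CD))): 22×17 by 17×4 → 22×4, cost 22·17·4 = 1496; cumulative 2048. Total 2048.
Difference: |3384 − 2048| = 1336.

1336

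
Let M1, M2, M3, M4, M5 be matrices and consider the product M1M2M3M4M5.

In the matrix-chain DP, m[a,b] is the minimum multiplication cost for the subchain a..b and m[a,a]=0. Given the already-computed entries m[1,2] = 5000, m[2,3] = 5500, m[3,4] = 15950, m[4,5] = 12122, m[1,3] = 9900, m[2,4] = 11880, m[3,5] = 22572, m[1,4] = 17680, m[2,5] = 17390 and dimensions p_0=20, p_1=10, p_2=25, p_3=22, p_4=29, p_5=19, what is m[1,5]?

21190

m[1,5] = min over k∈[1,4] of m[1,k]+m[k+1,5]+p_{0}·p_k·p_{5}.
k=1: 0 + 17390 + 20·10·19 = 21190; k=2: 5000 + 22572 + 20·25·19 = 37072; k=3: 9900 + 12122 + 20·22·19 = 30382; k=4: 17680 + 0 + 20·29·19 = 28700.
Minimum: 21190 at k=1.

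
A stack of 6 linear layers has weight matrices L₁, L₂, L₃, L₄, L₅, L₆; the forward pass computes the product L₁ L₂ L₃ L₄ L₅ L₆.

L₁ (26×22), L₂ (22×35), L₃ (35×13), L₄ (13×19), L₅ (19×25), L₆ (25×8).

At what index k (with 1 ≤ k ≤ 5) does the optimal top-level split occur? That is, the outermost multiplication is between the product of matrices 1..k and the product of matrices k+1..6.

Adjacent pairs: L₁L₂ = 26·22·35 = 20020; L₂L₃ = 22·35·13 = 10010; L₃L₄ = 35·13·19 = 8645; L₄L₅ = 13·19·25 = 6175; L₅L₆ = 19·25·8 = 3800.
Length 3: L₁..L₃: k=1: 0+10010+26·22·13=17446; k=2: 20020+0+26·35·13=31850 → min 17446 | L₂..L₄: k=2: 0+8645+22·35·19=23275; k=3: 10010+0+22·13·19=15444 → min 15444 | L₃..L₅: k=3: 0+6175+35·13·25=17550; k=4: 8645+0+35·19·25=25270 → min 17550 | L₄..L₆: k=4: 0+3800+13·19·8=5776; k=5: 6175+0+13·25·8=8775 → min 5776.
Length 4: L₁..L₄: k=1: 0+15444+26·22·19=26312; k=2: 20020+8645+26·35·19=45955; k=3: 17446+0+26·13·19=23868 → min 23868 | L₂..L₅: k=2: 0+17550+22·35·25=36800; k=3: 10010+6175+22·13·25=23335; k=4: 15444+0+22·19·25=25894 → min 23335 | L₃..L₆: k=3: 0+5776+35·13·8=9416; k=4: 8645+3800+35·19·8=17765; k=5: 17550+0+35·25·8=24550 → min 9416.
Length 5: L₁..L₅: k=1: 0+23335+26·22·25=37635; k=2: 20020+17550+26·35·25=60320; k=3: 17446+6175+26·13·25=32071; k=4: 23868+0+26·19·25=36218 → min 32071 | L₂..L₆: k=2: 0+9416+22·35·8=15576; k=3: 10010+5776+22·13·8=18074; k=4: 15444+3800+22·19·8=22588; k=5: 23335+0+22·25·8=27735 → min 15576.
Top-level splits: k=1: (L₁..L₁)·(L₂..L₆) → 0+15576+26·22·8 = 20152; k=2: (L₁..L₂)·(L₃..L₆) → 20020+9416+26·35·8 = 36716; k=3: (L₁..L₃)·(L₄..L₆) → 17446+5776+26·13·8 = 25926; k=4: (L₁..L₄)·(L₅..L₆) → 23868+3800+26·19·8 = 31620; k=5: (L₁..L₅)·(L₆..L₆) → 32071+0+26·25·8 = 37271.
Best split is after L₁, i.e. k = 1.

1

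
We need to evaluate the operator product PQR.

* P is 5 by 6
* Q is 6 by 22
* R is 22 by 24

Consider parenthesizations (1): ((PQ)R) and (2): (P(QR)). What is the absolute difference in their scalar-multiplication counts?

Order (1) = ((PQ)R): (PQ): 5×6 by 6×22 → 5×22, cost 5·6·22 = 660; ((PQ)R): 5×22 by 22×24 → 5×24, cost 5·22·24 = 2640; cumulative 3300. Total 3300.
Order (2) = (P(QR)): (QR): 6×22 by 22×24 → 6×24, cost 6·22·24 = 3168; (P(QR)): 5×6 by 6×24 → 5×24, cost 5·6·24 = 720; cumulative 3888. Total 3888.
Difference: |3300 − 3888| = 588.

588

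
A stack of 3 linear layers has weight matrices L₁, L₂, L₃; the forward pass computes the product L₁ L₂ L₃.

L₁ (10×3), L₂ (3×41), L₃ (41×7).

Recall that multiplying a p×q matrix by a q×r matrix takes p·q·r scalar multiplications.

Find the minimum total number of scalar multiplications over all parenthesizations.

1071

Order (L₁ (L₂ L₃)): (L₂ L₃): 3×41 by 41×7 → 3×7, cost 3·41·7 = 861; (L₁ (L₂ L₃)): 10×3 by 3×7 → 10×7, cost 10·3·7 = 210; cumulative 1071. Total 1071.
Order ((L₁ L₂) L₃): (L₁ L₂): 10×3 by 3×41 → 10×41, cost 10·3·41 = 1230; ((L₁ L₂) L₃): 10×41 by 41×7 → 10×7, cost 10·41·7 = 2870; cumulative 4100. Total 4100.
Minimum: 1071.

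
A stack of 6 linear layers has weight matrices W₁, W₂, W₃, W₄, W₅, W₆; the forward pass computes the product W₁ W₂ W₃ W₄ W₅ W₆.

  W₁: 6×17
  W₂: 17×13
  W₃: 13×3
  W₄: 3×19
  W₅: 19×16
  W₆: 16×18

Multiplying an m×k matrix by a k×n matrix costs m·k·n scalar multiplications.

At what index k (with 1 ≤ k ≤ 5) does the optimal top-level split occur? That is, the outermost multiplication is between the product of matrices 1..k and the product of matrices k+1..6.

Adjacent pairs: W₁W₂ = 6·17·13 = 1326; W₂W₃ = 17·13·3 = 663; W₃W₄ = 13·3·19 = 741; W₄W₅ = 3·19·16 = 912; W₅W₆ = 19·16·18 = 5472.
Length 3: W₁..W₃: k=1: 0+663+6·17·3=969; k=2: 1326+0+6·13·3=1560 → min 969 | W₂..W₄: k=2: 0+741+17·13·19=4940; k=3: 663+0+17·3·19=1632 → min 1632 | W₃..W₅: k=3: 0+912+13·3·16=1536; k=4: 741+0+13·19·16=4693 → min 1536 | W₄..W₆: k=4: 0+5472+3·19·18=6498; k=5: 912+0+3·16·18=1776 → min 1776.
Length 4: W₁..W₄: k=1: 0+1632+6·17·19=3570; k=2: 1326+741+6·13·19=3549; k=3: 969+0+6·3·19=1311 → min 1311 | W₂..W₅: k=2: 0+1536+17·13·16=5072; k=3: 663+912+17·3·16=2391; k=4: 1632+0+17·19·16=6800 → min 2391 | W₃..W₆: k=3: 0+1776+13·3·18=2478; k=4: 741+5472+13·19·18=10659; k=5: 1536+0+13·16·18=5280 → min 2478.
Length 5: W₁..W₅: k=1: 0+2391+6·17·16=4023; k=2: 1326+1536+6·13·16=4110; k=3: 969+912+6·3·16=2169; k=4: 1311+0+6·19·16=3135 → min 2169 | W₂..W₆: k=2: 0+2478+17·13·18=6456; k=3: 663+1776+17·3·18=3357; k=4: 1632+5472+17·19·18=12918; k=5: 2391+0+17·16·18=7287 → min 3357.
Top-level splits: k=1: (W₁..W₁)·(W₂..W₆) → 0+3357+6·17·18 = 5193; k=2: (W₁..W₂)·(W₃..W₆) → 1326+2478+6·13·18 = 5208; k=3: (W₁..W₃)·(W₄..W₆) → 969+1776+6·3·18 = 3069; k=4: (W₁..W₄)·(W₅..W₆) → 1311+5472+6·19·18 = 8835; k=5: (W₁..W₅)·(W₆..W₆) → 2169+0+6·16·18 = 3897.
Best split is after W₃, i.e. k = 3.

3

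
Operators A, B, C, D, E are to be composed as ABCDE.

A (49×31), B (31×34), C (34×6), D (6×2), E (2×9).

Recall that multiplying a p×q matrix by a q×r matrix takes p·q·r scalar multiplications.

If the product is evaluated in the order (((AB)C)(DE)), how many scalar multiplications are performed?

64396

(AB): 49×31 by 31×34 → 49×34, cost 49·31·34 = 51646
((AB)C): 49×34 by 34×6 → 49×6, cost 49·34·6 = 9996; cumulative 61642
(DE): 6×2 by 2×9 → 6×9, cost 6·2·9 = 108
(((AB)C)(DE)): 49×6 by 6×9 → 49×9, cost 49·6·9 = 2646; cumulative 64396
Total: 64396 scalar multiplications.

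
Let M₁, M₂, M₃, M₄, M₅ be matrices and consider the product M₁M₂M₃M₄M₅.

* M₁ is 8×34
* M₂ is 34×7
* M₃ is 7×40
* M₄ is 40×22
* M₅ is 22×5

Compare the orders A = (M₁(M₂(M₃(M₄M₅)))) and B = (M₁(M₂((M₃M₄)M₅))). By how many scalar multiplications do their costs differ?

Order A = (M₁(M₂(M₃(M₄M₅)))): (M₄M₅): 40×22 by 22×5 → 40×5, cost 40·22·5 = 4400; (M₃(M₄M₅)): 7×40 by 40×5 → 7×5, cost 7·40·5 = 1400; cumulative 5800; (M₂(M₃(M₄M₅))): 34×7 by 7×5 → 34×5, cost 34·7·5 = 1190; cumulative 6990; (M₁(M₂(M₃(M₄M₅)))): 8×34 by 34×5 → 8×5, cost 8·34·5 = 1360; cumulative 8350. Total 8350.
Order B = (M₁(M₂((M₃M₄)M₅))): (M₃M₄): 7×40 by 40×22 → 7×22, cost 7·40·22 = 6160; ((M₃M₄)M₅): 7×22 by 22×5 → 7×5, cost 7·22·5 = 770; cumulative 6930; (M₂((M₃M₄)M₅)): 34×7 by 7×5 → 34×5, cost 34·7·5 = 1190; cumulative 8120; (M₁(M₂((M₃M₄)M₅))): 8×34 by 34×5 → 8×5, cost 8·34·5 = 1360; cumulative 9480. Total 9480.
Difference: |8350 − 9480| = 1130.

1130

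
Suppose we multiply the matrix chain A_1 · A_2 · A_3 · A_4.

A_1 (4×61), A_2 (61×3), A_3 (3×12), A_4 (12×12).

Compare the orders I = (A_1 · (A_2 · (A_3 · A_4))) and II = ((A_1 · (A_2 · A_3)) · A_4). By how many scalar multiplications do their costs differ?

144

Order I = (A_1 · (A_2 · (A_3 · A_4))): (A_3 · A_4): 3×12 by 12×12 → 3×12, cost 3·12·12 = 432; (A_2 · (A_3 · A_4)): 61×3 by 3×12 → 61×12, cost 61·3·12 = 2196; cumulative 2628; (A_1 · (A_2 · (A_3 · A_4))): 4×61 by 61×12 → 4×12, cost 4·61·12 = 2928; cumulative 5556. Total 5556.
Order II = ((A_1 · (A_2 · A_3)) · A_4): (A_2 · A_3): 61×3 by 3×12 → 61×12, cost 61·3·12 = 2196; (A_1 · (A_2 · A_3)): 4×61 by 61×12 → 4×12, cost 4·61·12 = 2928; cumulative 5124; ((A_1 · (A_2 · A_3)) · A_4): 4×12 by 12×12 → 4×12, cost 4·12·12 = 576; cumulative 5700. Total 5700.
Difference: |5556 − 5700| = 144.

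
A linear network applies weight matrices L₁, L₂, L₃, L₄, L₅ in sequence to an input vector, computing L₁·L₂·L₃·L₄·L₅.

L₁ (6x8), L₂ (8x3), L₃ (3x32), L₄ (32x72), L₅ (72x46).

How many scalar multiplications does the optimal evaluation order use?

17820

Adjacent pairs: L₁L₂ = 6·8·3 = 144; L₂L₃ = 8·3·32 = 768; L₃L₄ = 3·32·72 = 6912; L₄L₅ = 32·72·46 = 105984.
Length 3: L₁..L₃: k=1: 0+768+6·8·32=2304; k=2: 144+0+6·3·32=720 → min 720 | L₂..L₄: k=2: 0+6912+8·3·72=8640; k=3: 768+0+8·32·72=19200 → min 8640 | L₃..L₅: k=3: 0+105984+3·32·46=110400; k=4: 6912+0+3·72·46=16848 → min 16848.
Length 4: L₁..L₄: k=1: 0+8640+6·8·72=12096; k=2: 144+6912+6·3·72=8352; k=3: 720+0+6·32·72=14544 → min 8352 | L₂..L₅: k=2: 0+16848+8·3·46=17952; k=3: 768+105984+8·32·46=118528; k=4: 8640+0+8·72·46=35136 → min 17952.
Length 5: L₁..L₅: k=1: 0+17952+6·8·46=20160; k=2: 144+16848+6·3·46=17820; k=3: 720+105984+6·32·46=115536; k=4: 8352+0+6·72·46=28224 → min 17820.
Optimal order: ((L₁·L₂)·((L₃·L₄)·L₅)) with cost 17820.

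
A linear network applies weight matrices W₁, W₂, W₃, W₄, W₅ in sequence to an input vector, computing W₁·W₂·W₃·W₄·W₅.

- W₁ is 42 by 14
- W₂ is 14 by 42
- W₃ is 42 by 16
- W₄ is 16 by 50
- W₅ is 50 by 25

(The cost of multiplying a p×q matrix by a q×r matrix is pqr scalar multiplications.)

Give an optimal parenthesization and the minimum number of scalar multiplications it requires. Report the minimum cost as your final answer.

Adjacent pairs: W₁W₂ = 42·14·42 = 24696; W₂W₃ = 14·42·16 = 9408; W₃W₄ = 42·16·50 = 33600; W₄W₅ = 16·50·25 = 20000.
Length 3: W₁..W₃: k=1: 0+9408+42·14·16=18816; k=2: 24696+0+42·42·16=52920 → min 18816 | W₂..W₄: k=2: 0+33600+14·42·50=63000; k=3: 9408+0+14·16·50=20608 → min 20608 | W₃..W₅: k=3: 0+20000+42·16·25=36800; k=4: 33600+0+42·50·25=86100 → min 36800.
Length 4: W₁..W₄: k=1: 0+20608+42·14·50=50008; k=2: 24696+33600+42·42·50=146496; k=3: 18816+0+42·16·50=52416 → min 50008 | W₂..W₅: k=2: 0+36800+14·42·25=51500; k=3: 9408+20000+14·16·25=35008; k=4: 20608+0+14·50·25=38108 → min 35008.
Length 5: W₁..W₅: k=1: 0+35008+42·14·25=49708; k=2: 24696+36800+42·42·25=105596; k=3: 18816+20000+42·16·25=55616; k=4: 50008+0+42·50·25=102508 → min 49708.
Optimal parenthesization: (W₁·((W₂·W₃)·(W₄·W₅))) with cost 49708.

49708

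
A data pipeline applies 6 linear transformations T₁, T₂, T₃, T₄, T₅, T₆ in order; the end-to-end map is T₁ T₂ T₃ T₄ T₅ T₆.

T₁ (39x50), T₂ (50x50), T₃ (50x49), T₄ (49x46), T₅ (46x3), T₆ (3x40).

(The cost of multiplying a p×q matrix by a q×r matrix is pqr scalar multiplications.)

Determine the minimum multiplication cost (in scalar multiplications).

Adjacent pairs: T₁T₂ = 39·50·50 = 97500; T₂T₃ = 50·50·49 = 122500; T₃T₄ = 50·49·46 = 112700; T₄T₅ = 49·46·3 = 6762; T₅T₆ = 46·3·40 = 5520.
Length 3: T₁..T₃: k=1: 0+122500+39·50·49=218050; k=2: 97500+0+39·50·49=193050 → min 193050 | T₂..T₄: k=2: 0+112700+50·50·46=227700; k=3: 122500+0+50·49·46=235200 → min 227700 | T₃..T₅: k=3: 0+6762+50·49·3=14112; k=4: 112700+0+50·46·3=119600 → min 14112 | T₄..T₆: k=4: 0+5520+49·46·40=95680; k=5: 6762+0+49·3·40=12642 → min 12642.
Length 4: T₁..T₄: k=1: 0+227700+39·50·46=317400; k=2: 97500+112700+39·50·46=299900; k=3: 193050+0+39·49·46=280956 → min 280956 | T₂..T₅: k=2: 0+14112+50·50·3=21612; k=3: 122500+6762+50·49·3=136612; k=4: 227700+0+50·46·3=234600 → min 21612 | T₃..T₆: k=3: 0+12642+50·49·40=110642; k=4: 112700+5520+50·46·40=210220; k=5: 14112+0+50·3·40=20112 → min 20112.
Length 5: T₁..T₅: k=1: 0+21612+39·50·3=27462; k=2: 97500+14112+39·50·3=117462; k=3: 193050+6762+39·49·3=205545; k=4: 280956+0+39·46·3=286338 → min 27462 | T₂..T₆: k=2: 0+20112+50·50·40=120112; k=3: 122500+12642+50·49·40=233142; k=4: 227700+5520+50·46·40=325220; k=5: 21612+0+50·3·40=27612 → min 27612.
Length 6: T₁..T₆: k=1: 0+27612+39·50·40=105612; k=2: 97500+20112+39·50·40=195612; k=3: 193050+12642+39·49·40=282132; k=4: 280956+5520+39·46·40=358236; k=5: 27462+0+39·3·40=32142 → min 32142.
Optimal order: ((T₁ (T₂ (T₃ (T₄ T₅)))) T₆) with cost 32142.

32142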